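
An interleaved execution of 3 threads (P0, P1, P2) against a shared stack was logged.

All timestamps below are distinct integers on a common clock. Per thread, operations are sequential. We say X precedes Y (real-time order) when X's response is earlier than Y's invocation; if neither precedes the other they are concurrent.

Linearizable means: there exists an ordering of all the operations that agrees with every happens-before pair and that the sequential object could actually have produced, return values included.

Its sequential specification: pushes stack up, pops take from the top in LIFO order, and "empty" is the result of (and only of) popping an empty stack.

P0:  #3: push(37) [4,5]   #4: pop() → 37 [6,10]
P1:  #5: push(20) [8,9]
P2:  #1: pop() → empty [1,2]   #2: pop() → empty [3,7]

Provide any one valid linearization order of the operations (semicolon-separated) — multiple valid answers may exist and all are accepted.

#1; #2; #3; #4; #5

after step 1 (#1 pop() → empty): stack <>
after step 2 (#2 pop() → empty): stack <>
after step 3 (#3 push(37)): stack <37>
after step 4 (#4 pop() → 37): stack <>
after step 5 (#5 push(20)): stack <20>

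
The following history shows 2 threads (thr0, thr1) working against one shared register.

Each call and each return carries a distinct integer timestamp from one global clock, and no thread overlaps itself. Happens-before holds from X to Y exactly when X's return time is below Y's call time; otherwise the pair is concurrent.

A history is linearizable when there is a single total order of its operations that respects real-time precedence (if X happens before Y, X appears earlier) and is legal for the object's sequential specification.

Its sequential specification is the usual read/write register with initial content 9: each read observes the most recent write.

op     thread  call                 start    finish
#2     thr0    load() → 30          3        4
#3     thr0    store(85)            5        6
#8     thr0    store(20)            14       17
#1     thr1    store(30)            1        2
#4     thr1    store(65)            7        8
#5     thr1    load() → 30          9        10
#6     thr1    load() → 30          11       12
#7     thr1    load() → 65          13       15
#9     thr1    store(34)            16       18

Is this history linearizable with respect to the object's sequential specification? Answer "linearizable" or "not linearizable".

not linearizable

cut after 9 events: linearizable; cut after 10 events (#5 responds, time 10): not linearizable
one real-time candidate order over the 5 completed operations — the register replay rejects it
e.g. #1, #2, #3, #4, #5: illegal at step 5, since #5 load() → 30 cannot apply there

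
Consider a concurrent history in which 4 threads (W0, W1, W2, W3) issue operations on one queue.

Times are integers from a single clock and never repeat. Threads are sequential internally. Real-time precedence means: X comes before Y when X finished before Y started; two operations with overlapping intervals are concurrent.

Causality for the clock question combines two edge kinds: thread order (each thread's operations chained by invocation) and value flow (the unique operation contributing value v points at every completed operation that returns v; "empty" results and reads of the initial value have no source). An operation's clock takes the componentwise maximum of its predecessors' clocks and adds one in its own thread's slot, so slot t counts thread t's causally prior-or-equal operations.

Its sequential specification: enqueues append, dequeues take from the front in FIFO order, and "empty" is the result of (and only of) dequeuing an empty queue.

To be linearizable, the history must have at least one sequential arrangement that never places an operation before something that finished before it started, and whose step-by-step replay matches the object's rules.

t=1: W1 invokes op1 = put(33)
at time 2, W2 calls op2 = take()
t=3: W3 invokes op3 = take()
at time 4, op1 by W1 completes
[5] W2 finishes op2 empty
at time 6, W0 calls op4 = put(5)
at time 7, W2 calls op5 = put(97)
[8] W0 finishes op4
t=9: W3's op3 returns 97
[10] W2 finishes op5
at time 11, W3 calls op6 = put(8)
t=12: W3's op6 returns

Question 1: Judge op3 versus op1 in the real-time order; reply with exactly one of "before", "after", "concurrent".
concurrent

op3 spans [3,9], op1 spans [1,4]
the intervals overlap in both directions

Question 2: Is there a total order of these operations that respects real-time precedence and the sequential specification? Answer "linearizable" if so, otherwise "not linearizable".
not linearizable

cut after 8 events: linearizable; cut after 9 events (op3 responds, time 9): not linearizable
checked exhaustively: 8 real-time-consistent orders of 4 completed operations, zero legal queue replays
no completion choice of the 1 pending operation (op5) rescues it — every subset was tried
for example op1, op2, op3, op4 (pending dropped) fails at step 2: op2 take() → empty is not legal there
for example op1, op2, op4, op3 (pending dropped) fails at step 2: op2 take() → empty is not legal there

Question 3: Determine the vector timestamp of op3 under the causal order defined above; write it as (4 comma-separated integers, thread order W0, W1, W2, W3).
(0, 0, 2, 1)

op2, invoked 2, has no incoming edges; only W2's bump applies → (0, 0, 1, 0)
op1, invoked 1, has no incoming edges; only W1's bump applies → (0, 1, 0, 0)
op4, invoked 6, has no incoming edges; only W0's bump applies → (1, 0, 0, 0)
from VC(op2)=(0, 0, 1, 0), op5 (invoked 7) maxes components and bumps W2 → (0, 0, 2, 0)
from VC(op5)=(0, 0, 2, 0), op3 (invoked 3) maxes components and bumps W3 → (0, 0, 2, 1)
from VC(op3)=(0, 0, 2, 1), op6 (invoked 11) maxes components and bumps W3 → (0, 0, 2, 2)
target: VC(op3) = (0, 0, 2, 1)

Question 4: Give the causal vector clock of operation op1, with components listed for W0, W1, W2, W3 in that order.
(0, 1, 0, 0)

no predecessors for op2 (invoked 2): W2 increments from zero → (0, 0, 1, 0)
no predecessors for op1 (invoked 1): W1 increments from zero → (0, 1, 0, 0)
no predecessors for op4 (invoked 6): W0 increments from zero → (1, 0, 0, 0)
VC(op5, invoked at 7): max of VC(op2)=(0, 0, 1, 0), then +1 on thread W2 → (0, 0, 2, 0)
VC(op3, invoked at 3): max of VC(op5)=(0, 0, 2, 0), then +1 on thread W3 → (0, 0, 2, 1)
VC(op6, invoked at 11): max of VC(op3)=(0, 0, 2, 1), then +1 on thread W3 → (0, 0, 2, 2)
target: VC(op1) = (0, 1, 0, 0)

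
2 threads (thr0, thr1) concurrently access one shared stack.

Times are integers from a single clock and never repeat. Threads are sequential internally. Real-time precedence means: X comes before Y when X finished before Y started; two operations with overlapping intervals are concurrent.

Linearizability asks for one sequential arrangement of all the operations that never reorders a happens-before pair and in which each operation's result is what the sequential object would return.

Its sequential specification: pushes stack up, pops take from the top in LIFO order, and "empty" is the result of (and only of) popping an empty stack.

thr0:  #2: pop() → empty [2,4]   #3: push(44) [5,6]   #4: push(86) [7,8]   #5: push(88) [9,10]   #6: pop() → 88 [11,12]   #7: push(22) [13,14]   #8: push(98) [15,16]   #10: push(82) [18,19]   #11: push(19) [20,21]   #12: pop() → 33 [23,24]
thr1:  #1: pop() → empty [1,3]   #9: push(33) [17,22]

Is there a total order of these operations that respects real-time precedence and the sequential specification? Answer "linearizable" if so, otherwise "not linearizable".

linearizable

witness order: #1, #2, #3, #4, #5, #6, #7, #8, #10, #11, #9, #12
after step 1 (#1 pop() → empty): stack <>
after step 2 (#2 pop() → empty): stack <>
after step 3 (#3 push(44)): stack <44>
after step 4 (#4 push(86)): stack <44,86>
after step 5 (#5 push(88)): stack <44,86,88>
after step 6 (#6 pop() → 88): stack <44,86>
after step 7 (#7 push(22)): stack <44,86,22>
after step 8 (#8 push(98)): stack <44,86,22,98>
after step 9 (#10 push(82)): stack <44,86,22,98,82>
after step 10 (#11 push(19)): stack <44,86,22,98,82,19>
after step 11 (#9 push(33)): stack <44,86,22,98,82,19,33>
after step 12 (#12 pop() → 33): stack <44,86,22,98,82,19>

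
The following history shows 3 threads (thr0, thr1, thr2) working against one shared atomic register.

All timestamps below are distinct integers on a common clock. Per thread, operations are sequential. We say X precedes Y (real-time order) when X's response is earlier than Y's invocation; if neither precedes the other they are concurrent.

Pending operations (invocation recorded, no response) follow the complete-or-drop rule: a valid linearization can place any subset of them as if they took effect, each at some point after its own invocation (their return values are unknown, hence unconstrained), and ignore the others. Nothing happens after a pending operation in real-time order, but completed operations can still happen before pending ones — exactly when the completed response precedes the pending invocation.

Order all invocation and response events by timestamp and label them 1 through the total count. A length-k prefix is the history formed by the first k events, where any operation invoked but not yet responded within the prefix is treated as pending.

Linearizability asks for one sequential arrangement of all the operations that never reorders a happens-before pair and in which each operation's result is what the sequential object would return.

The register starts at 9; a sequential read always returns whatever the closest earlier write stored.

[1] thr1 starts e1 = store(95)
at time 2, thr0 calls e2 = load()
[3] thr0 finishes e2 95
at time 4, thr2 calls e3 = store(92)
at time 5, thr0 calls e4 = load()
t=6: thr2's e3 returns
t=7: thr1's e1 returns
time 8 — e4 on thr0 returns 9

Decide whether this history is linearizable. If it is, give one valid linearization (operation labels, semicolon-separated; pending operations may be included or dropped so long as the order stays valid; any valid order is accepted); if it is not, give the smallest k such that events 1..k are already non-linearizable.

not linearizable — minimal violating prefix: 8 events

through event 7 a valid linearization exists; event 8 (e4 responding at time 8) ends that
the 4 completed operations admit 8 real-time orders; each fails the atomic register replay
take e1, e2, e3, e4: step 4 already fails, because e4 load() → 9 cannot occur there
take e1, e2, e4, e3: step 3 already fails, because e4 load() → 9 cannot occur there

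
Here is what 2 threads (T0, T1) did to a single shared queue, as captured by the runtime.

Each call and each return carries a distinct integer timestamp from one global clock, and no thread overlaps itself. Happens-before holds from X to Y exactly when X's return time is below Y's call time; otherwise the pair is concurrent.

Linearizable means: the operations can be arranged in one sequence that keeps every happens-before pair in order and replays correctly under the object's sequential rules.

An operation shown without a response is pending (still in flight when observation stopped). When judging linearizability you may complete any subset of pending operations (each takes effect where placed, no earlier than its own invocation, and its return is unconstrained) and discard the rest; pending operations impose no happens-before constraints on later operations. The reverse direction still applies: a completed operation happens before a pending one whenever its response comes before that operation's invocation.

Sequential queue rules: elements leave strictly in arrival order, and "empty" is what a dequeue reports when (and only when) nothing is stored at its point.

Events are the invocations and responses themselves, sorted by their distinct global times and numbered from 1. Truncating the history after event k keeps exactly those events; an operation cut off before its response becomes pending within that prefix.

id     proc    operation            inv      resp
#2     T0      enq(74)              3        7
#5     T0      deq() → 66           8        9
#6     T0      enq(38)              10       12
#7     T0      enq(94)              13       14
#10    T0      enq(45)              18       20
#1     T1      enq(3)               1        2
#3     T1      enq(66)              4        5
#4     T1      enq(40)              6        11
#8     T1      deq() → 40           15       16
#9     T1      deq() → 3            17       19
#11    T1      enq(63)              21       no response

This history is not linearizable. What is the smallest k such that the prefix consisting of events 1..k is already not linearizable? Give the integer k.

one valid order for events 1..8 is #1, #2, #3:
1. #1 enq(3), leaving queue <3>
2. #2 enq(74), leaving queue <3,74>
3. #3 enq(66), leaving queue <3,74,66>
with event 9 included (#5 responding at time 9), all real-time-consistent orders fail
completion choices over the 1 pending operation (#4) were checked; none helps
for example #1, #2, #3, #5 (pending dropped) fails at step 4: #5 deq() → 66 is not legal there
for example #1, #3, #2, #5 (pending dropped) fails at step 4: #5 deq() → 66 is not legal there

9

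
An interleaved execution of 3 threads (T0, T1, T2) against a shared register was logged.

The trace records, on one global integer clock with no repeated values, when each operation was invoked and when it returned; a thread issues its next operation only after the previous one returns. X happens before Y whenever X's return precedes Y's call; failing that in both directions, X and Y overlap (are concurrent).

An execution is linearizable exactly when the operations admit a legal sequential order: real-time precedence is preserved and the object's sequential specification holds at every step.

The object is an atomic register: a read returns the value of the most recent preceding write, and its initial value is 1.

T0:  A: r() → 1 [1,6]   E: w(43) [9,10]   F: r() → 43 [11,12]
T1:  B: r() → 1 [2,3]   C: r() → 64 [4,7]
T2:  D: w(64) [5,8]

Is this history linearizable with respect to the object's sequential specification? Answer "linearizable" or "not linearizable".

linearizable

a witness: A, B, D, C, E, F
step 1: A r() → 1 — value 1
step 2: B r() → 1 — value 1
step 3: D w(64) — value 64
step 4: C r() → 64 — value 64
step 5: E w(43) — value 43
step 6: F r() → 43 — value 43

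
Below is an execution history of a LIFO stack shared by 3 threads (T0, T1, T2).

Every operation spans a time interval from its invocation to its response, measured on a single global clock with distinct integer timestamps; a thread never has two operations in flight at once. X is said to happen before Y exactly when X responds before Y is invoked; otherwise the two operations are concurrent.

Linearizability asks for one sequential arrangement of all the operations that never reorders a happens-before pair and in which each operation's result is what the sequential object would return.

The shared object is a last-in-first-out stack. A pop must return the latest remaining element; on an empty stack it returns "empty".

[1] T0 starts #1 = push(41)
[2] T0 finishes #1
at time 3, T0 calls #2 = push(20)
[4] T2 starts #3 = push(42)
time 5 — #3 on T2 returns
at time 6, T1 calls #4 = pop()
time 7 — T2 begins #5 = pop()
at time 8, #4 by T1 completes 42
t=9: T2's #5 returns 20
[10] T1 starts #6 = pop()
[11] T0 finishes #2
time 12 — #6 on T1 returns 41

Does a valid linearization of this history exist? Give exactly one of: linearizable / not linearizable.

one valid linearization: #1, #2, #3, #4, #5, #6
step 1: #1 push(41) — stack <41>
step 2: #2 push(20) — stack <41,20>
step 3: #3 push(42) — stack <41,20,42>
step 4: #4 pop() → 42 — stack <41,20>
step 5: #5 pop() → 20 — stack <41>
step 6: #6 pop() → 41 — stack <>

linearizable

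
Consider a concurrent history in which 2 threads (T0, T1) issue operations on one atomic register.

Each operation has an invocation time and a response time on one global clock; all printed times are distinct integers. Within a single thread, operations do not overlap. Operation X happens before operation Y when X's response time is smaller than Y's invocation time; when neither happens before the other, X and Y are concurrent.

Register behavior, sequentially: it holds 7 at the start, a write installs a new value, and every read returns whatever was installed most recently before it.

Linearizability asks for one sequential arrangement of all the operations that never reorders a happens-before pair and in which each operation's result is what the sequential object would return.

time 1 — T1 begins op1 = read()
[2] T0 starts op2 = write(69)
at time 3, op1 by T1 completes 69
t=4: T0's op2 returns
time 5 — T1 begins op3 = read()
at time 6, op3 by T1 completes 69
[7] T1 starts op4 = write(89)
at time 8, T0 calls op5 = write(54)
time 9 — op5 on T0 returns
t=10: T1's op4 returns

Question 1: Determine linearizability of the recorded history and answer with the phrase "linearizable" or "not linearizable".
linearizable

one valid linearization: op2, op1, op3, op4, op5
step 1: op2 write(69) — value 69
step 2: op1 read() → 69 — value 69
step 3: op3 read() → 69 — value 69
step 4: op4 write(89) — value 89
step 5: op5 write(54) — value 54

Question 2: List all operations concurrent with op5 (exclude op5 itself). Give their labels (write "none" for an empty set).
Answer: op4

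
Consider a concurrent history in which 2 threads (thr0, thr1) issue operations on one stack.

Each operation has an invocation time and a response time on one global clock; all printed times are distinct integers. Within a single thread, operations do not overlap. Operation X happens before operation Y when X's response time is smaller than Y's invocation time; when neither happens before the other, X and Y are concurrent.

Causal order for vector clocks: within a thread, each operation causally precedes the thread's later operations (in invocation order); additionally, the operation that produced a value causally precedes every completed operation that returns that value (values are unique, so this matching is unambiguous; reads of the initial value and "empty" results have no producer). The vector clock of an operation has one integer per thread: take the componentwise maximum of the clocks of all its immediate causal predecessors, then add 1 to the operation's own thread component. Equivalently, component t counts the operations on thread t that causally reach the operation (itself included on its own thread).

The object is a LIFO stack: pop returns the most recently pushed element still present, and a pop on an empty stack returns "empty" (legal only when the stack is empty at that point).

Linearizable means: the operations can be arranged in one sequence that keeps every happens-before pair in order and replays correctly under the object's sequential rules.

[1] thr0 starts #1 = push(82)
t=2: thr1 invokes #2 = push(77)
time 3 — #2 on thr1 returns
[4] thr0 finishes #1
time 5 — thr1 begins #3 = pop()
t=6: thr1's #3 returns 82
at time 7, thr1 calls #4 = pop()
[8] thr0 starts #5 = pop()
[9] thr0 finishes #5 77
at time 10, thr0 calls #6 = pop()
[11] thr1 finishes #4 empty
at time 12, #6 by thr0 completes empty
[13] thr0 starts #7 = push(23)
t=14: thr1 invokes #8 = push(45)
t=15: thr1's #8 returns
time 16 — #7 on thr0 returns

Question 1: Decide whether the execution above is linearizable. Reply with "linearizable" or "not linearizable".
a witness: #2, #1, #3, #5, #4, #6, #7, #8
step 1: #2 push(77) — stack <77>
step 2: #1 push(82) — stack <77,82>
step 3: #3 pop() → 82 — stack <77>
step 4: #5 pop() → 77 — stack <>
step 5: #4 pop() → empty — stack <>
step 6: #6 pop() → empty — stack <>
step 7: #7 push(23) — stack <23>
step 8: #8 push(45) — stack <23,45>

linearizable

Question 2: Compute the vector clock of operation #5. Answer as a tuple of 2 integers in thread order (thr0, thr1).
Answer: (2, 1)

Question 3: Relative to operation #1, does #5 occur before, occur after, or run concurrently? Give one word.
Answer: after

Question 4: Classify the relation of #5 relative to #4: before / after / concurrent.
Answer: concurrent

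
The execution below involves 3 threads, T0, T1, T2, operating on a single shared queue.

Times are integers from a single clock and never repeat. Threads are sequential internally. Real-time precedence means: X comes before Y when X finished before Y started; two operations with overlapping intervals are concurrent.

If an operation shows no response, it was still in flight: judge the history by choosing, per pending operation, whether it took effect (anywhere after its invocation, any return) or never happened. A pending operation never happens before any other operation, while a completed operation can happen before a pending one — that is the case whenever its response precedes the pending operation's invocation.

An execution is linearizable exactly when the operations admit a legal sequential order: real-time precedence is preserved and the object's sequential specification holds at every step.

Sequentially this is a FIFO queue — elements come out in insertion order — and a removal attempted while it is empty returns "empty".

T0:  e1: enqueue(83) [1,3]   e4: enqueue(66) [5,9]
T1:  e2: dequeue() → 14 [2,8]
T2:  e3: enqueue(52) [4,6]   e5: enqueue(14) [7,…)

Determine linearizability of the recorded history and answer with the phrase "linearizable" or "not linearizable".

prefix check: 1..7 passes, 1..8 fails once e2's time-8 response joins
the 3 completed operations admit 3 real-time orders; each fails the queue replay
every completion of the 2 pending operations (e4, e5) was checked; none linearizes
take e1, e2, e3 (pending dropped): step 2 already fails, because e2 dequeue() → 14 cannot occur there
take e1, e3, e2 (pending dropped): step 3 already fails, because e2 dequeue() → 14 cannot occur there

not linearizable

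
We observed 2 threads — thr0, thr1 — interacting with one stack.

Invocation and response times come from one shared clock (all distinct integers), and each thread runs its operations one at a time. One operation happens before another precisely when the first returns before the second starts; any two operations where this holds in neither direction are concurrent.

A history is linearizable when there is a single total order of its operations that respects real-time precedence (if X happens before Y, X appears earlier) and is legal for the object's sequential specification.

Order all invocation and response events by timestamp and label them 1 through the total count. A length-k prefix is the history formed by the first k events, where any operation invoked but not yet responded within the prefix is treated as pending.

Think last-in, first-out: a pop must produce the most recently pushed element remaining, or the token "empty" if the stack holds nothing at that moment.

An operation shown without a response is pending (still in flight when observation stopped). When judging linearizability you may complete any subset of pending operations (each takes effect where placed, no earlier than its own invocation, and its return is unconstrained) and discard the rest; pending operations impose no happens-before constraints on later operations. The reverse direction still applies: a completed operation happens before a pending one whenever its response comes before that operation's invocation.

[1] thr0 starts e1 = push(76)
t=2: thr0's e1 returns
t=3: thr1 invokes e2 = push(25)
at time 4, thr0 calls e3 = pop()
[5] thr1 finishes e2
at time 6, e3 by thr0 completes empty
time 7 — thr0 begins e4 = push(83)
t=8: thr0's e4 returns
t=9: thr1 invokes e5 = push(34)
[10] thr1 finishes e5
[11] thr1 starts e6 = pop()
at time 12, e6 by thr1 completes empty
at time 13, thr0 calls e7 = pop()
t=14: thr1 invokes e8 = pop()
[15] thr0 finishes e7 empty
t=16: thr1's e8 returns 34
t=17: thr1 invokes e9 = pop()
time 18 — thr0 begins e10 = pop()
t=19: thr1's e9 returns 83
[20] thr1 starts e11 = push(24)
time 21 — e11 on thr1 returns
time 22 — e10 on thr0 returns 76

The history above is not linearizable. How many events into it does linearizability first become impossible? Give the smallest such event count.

events 1..5 are still linearizable — one witness is e1, e2:
after step 1 (e1 push(76)): stack <76>
after step 2 (e2 push(25)): stack <76,25>
at event 6 (e3's time-6 response) nothing linearizes any more
sample order e1, e2, e3 stalls at step 3 — e3 pop() → empty has no legal effect
sample order e1, e3, e2 stalls at step 2 — e3 pop() → empty has no legal effect

6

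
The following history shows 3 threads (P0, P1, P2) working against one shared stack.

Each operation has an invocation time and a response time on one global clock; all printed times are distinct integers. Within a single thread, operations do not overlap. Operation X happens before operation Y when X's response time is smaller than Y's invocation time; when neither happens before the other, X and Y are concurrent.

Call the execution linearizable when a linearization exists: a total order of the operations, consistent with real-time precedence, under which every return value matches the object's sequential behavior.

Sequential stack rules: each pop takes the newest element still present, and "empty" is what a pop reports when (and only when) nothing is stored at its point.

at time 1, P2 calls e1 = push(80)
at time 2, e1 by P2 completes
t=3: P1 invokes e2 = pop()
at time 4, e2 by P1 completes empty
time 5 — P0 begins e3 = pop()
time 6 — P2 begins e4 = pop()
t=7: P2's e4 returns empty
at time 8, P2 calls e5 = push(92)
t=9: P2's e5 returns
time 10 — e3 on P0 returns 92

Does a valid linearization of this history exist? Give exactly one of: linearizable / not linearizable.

the violation lands at event 4, e2's response at time 4: events 1..3 linearize, events 1..4 do not
the completed operations (2 total) allow one real-time order; the stack replay rejects it
e.g. e1, e2: illegal at step 2, since e2 pop() → empty cannot apply there

not linearizable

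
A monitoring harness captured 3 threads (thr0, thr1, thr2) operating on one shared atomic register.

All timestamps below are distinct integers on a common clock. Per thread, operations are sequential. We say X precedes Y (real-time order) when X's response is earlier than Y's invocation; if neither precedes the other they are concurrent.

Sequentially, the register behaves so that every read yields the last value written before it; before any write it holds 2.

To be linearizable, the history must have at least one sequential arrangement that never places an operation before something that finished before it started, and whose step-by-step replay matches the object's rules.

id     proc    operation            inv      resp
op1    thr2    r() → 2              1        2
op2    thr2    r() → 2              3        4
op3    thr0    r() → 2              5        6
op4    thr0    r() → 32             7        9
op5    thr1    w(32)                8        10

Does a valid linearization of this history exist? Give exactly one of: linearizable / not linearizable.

one valid linearization: op1, op2, op3, op5, op4
step 1: op1 r() → 2 — value 2
step 2: op2 r() → 2 — value 2
step 3: op3 r() → 2 — value 2
step 4: op5 w(32) — value 32
step 5: op4 r() → 32 — value 32

linearizable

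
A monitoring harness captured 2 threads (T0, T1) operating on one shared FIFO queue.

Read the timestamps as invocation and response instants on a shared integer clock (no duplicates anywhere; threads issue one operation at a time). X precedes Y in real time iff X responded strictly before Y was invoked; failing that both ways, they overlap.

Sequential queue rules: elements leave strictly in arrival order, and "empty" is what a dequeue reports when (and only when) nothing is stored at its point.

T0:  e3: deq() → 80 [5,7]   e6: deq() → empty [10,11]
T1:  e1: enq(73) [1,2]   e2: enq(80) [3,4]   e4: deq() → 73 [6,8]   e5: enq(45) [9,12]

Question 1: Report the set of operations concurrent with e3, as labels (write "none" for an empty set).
Answer: e4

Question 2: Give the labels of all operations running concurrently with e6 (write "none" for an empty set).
Answer: e5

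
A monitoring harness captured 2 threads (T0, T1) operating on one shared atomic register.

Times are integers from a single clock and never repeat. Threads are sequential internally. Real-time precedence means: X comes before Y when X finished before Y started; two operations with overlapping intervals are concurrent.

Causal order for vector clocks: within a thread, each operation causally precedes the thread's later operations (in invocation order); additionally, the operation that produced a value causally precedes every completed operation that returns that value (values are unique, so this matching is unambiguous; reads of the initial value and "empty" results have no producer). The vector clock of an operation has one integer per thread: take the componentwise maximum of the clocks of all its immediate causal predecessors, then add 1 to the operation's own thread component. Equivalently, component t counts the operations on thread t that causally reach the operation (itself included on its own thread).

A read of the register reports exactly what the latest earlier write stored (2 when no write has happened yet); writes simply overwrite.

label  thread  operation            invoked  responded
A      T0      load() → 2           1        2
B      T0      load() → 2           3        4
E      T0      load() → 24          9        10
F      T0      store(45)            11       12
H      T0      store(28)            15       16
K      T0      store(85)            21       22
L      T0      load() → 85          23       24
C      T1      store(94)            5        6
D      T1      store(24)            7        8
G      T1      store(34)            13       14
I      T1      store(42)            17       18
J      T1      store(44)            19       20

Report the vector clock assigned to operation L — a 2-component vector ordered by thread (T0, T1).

(7, 2)

root op C, invoked 5: fresh clock plus T1's own tick → (0, 1)
root op A, invoked 1: fresh clock plus T0's own tick → (1, 0)
invoked at 7, D merges VC(C)=(0, 1) and bumps T1's slot → (0, 2)
invoked at 3, B merges VC(A)=(1, 0) and bumps T0's slot → (2, 0)
invoked at 13, G merges VC(D)=(0, 2) and bumps T1's slot → (0, 3)
invoked at 17, I merges VC(G)=(0, 3) and bumps T1's slot → (0, 4)
invoked at 19, J merges VC(I)=(0, 4) and bumps T1's slot → (0, 5)
invoked at 9, E merges VC(B)=(2, 0), VC(D)=(0, 2) and bumps T0's slot → (3, 2)
invoked at 11, F merges VC(E)=(3, 2) and bumps T0's slot → (4, 2)
invoked at 15, H merges VC(F)=(4, 2) and bumps T0's slot → (5, 2)
invoked at 21, K merges VC(H)=(5, 2) and bumps T0's slot → (6, 2)
invoked at 23, L merges VC(K)=(6, 2) and bumps T0's slot → (7, 2)
target: VC(L) = (7, 2)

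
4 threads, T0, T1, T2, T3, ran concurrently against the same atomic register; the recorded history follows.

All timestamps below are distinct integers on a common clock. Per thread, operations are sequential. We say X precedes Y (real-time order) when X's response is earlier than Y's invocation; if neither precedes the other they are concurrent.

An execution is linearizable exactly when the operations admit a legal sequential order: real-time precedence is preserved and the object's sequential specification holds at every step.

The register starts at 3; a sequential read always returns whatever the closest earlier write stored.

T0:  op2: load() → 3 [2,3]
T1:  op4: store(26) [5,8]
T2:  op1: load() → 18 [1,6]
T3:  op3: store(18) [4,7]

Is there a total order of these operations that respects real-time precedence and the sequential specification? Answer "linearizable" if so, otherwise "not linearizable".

a witness: op2, op3, op1, op4
step 1: op2 load() → 3 — value 3
step 2: op3 store(18) — value 18
step 3: op1 load() → 18 — value 18
step 4: op4 store(26) — value 26

linearizable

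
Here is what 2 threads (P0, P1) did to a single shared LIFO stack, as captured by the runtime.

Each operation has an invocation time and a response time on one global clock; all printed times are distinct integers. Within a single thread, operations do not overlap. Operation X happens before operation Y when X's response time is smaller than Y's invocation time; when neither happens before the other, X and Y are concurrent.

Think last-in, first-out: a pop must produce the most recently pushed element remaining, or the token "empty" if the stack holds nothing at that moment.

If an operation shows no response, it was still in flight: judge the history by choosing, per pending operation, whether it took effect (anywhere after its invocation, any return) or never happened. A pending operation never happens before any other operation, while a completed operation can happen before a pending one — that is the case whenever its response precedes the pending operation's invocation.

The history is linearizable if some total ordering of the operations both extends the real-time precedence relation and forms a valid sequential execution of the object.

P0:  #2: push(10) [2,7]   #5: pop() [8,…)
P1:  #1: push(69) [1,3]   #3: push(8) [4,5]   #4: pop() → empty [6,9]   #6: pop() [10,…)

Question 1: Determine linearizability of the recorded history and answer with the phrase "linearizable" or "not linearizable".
the violation lands at event 9, #4's response at time 9: events 1..8 linearize, events 1..9 do not
real-time-consistent orders of the 4 completed operations: 4 — all fail the LIFO stack replay
no escape via the 1 pending operation (#5): every completion choice fails
e.g. #1, #2, #3, #4 (pending dropped): illegal at step 4, since #4 pop() → empty cannot apply there
e.g. #1, #3, #2, #4 (pending dropped): illegal at step 4, since #4 pop() → empty cannot apply there

not linearizable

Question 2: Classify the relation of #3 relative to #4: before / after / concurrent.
Answer: before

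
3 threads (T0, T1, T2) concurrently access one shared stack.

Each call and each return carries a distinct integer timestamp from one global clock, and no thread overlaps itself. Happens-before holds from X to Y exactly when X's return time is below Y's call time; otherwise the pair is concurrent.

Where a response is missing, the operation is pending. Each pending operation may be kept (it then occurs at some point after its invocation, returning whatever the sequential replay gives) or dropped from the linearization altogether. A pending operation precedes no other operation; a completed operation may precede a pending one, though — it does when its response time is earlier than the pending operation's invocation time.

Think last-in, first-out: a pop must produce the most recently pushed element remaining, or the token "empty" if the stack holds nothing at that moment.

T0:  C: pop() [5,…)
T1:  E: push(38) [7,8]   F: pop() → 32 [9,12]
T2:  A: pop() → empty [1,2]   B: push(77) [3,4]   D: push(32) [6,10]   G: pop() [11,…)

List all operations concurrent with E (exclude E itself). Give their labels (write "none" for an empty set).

C, D

E spans [7,8]: anything still running between times 7 and 8 counts as concurrent
A [1,2]: before
B [3,4]: before
C [5,…): concurrent
D [6,10]: concurrent
F [9,12]: after
G [11,…): after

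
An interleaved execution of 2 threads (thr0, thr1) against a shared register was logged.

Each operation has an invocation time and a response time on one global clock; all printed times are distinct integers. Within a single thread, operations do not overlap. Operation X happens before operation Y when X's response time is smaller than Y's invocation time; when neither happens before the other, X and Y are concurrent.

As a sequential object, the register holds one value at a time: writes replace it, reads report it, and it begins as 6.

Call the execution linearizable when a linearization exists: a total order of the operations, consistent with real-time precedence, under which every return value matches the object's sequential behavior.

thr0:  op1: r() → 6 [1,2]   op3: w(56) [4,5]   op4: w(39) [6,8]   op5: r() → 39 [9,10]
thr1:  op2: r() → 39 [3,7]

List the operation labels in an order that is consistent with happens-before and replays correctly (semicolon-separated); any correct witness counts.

1. op1 r() → 6, leaving value 6
2. op3 w(56), leaving value 56
3. op4 w(39), leaving value 39
4. op2 r() → 39, leaving value 39
5. op5 r() → 39, leaving value 39

op1; op3; op4; op2; op5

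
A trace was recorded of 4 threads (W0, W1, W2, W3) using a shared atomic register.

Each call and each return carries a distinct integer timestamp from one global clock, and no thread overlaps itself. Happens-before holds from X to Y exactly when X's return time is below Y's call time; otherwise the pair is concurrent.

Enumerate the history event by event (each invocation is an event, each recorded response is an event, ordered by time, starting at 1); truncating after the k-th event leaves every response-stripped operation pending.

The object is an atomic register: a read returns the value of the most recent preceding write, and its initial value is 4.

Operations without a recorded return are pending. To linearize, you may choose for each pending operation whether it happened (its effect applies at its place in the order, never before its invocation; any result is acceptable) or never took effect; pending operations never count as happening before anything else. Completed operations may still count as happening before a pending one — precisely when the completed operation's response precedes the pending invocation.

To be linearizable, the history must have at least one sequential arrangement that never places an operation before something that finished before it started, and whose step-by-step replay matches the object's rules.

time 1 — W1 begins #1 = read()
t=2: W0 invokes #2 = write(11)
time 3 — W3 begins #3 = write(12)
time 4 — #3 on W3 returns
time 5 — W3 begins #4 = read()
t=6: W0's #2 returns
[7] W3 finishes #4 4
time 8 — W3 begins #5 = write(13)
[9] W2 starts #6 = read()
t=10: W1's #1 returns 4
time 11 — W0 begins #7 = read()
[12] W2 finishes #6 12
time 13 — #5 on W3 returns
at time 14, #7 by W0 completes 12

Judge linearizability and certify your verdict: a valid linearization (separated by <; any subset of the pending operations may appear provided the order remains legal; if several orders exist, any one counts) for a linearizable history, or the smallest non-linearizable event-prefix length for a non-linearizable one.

events 1..6 are fine; event 7 — the response of #4 at time 7 — makes the prefix non-linearizable
3 completed operations, 3 real-time-consistent orders — every atomic register replay fails
completion choices over the 1 pending operation (#1) were checked; none helps
e.g. #2, #3, #4 (pending dropped): illegal at step 3, since #4 read() → 4 cannot apply there
e.g. #3, #2, #4 (pending dropped): illegal at step 3, since #4 read() → 4 cannot apply there

not linearizable — minimal violating prefix: 7 events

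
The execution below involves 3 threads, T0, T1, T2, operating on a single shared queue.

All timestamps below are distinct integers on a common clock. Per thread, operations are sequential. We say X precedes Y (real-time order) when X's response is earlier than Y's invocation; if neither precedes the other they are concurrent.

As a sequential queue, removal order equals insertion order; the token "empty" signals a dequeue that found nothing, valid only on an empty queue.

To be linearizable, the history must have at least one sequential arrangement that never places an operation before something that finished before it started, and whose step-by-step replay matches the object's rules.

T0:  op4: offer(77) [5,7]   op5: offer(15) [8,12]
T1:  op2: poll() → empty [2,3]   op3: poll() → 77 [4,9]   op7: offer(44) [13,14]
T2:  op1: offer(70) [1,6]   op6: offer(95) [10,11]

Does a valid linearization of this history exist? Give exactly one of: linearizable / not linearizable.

linearizable

a witness: op2, op4, op1, op3, op5, op6, op7
after step 1 (op2 poll() → empty): queue <>
after step 2 (op4 offer(77)): queue <77>
after step 3 (op1 offer(70)): queue <77,70>
after step 4 (op3 poll() → 77): queue <70>
after step 5 (op5 offer(15)): queue <70,15>
after step 6 (op6 offer(95)): queue <70,15,95>
after step 7 (op7 offer(44)): queue <70,15,95,44>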